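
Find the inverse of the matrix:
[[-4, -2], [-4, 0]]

For [[a,b],[c,d]], inverse = (1/det)·[[d,-b],[-c,a]]
det = (-4)(0) - (-2)(-4) = 0 - 8 = -8
Inverse = (1/-8)·[[0, 2], [4, -4]]
= [[0, -1/4], [-1/2, 1/2]]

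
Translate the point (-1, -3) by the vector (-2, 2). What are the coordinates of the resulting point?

Translation by (-2, 2) (homogeneous matrix [[1, 0, -2], [0, 1, 2], [0, 0, 1]]):
x' = -1 + -2 = -3
y' = -3 + 2 = -1
Result: (-3, -1)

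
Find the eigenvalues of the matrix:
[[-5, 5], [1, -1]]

Characteristic equation: det(A - λI) = 0
λ² - (trace)λ + (det) = 0
trace = -5 + -1 = -6, det = (-5)(-1) - (5)(1) = 0
λ² - (-6)λ + (0) = 0
λ = (-6 ± √((-6)² - 4·(0))) / 2 = (-6 ± √36) / 2
Solving: λ = -6, 0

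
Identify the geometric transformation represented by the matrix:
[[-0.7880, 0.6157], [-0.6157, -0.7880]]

This matrix represents: rotation by 218° counterclockwise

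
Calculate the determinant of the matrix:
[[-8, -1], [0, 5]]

For a 2×2 matrix [[a, b], [c, d]], det = ad - bc
det = (-8)(5) - (-1)(0) = -40 - 0 = -40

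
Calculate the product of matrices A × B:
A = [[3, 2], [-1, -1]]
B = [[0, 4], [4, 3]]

Matrix multiplication:
C[0][0] = 3×0 + 2×4 = 8
C[0][1] = 3×4 + 2×3 = 18
C[1][0] = -1×0 + -1×4 = -4
C[1][1] = -1×4 + -1×3 = -7
Result: [[8, 18], [-4, -7]]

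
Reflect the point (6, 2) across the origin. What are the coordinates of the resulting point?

Reflection across origin: (6, 2) → (-6, -2)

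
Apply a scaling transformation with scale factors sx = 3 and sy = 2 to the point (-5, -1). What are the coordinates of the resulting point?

Scaling matrix:
[[3, 0], [0, 2]]
Result: (-5 × 3, -1 × 2) = (-15, -2)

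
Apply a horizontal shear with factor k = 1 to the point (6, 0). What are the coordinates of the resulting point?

Shear matrix for horizontal shear with factor k = 1:
[[1, 1], [0, 1]]
Result: (6, 0) → (6, 0)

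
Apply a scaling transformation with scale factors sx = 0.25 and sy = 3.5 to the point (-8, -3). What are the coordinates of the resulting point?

Scaling matrix:
[[0.25, 0], [0, 3.50]]
Result: (-8 × 0.25, -3 × 3.5) = (-2, -10.5)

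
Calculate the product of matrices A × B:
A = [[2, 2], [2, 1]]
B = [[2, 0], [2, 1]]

Matrix multiplication:
C[0][0] = 2×2 + 2×2 = 8
C[0][1] = 2×0 + 2×1 = 2
C[1][0] = 2×2 + 1×2 = 6
C[1][1] = 2×0 + 1×1 = 1
Result: [[8, 2], [6, 1]]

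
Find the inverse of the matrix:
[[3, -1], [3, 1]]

For [[a,b],[c,d]], inverse = (1/det)·[[d,-b],[-c,a]]
det = (3)(1) - (-1)(3) = 3 - -3 = 6
Inverse = (1/6)·[[1, 1], [-3, 3]]
= [[1/6, 1/6], [-1/2, 1/2]]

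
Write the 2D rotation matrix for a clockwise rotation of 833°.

Rotation matrix formula: [[cos θ, -sin θ], [sin θ, cos θ]]
A clockwise rotation by 833° is equivalent to a counterclockwise rotation by -833°.
For θ = -833°:
cos(-833°) = -0.3907
sin(-833°) = -0.9205
Result: [[-0.3907, 0.9205], [-0.9205, -0.3907]]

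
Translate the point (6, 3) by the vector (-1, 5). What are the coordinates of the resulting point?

Translation by (-1, 5) (homogeneous matrix [[1, 0, -1], [0, 1, 5], [0, 0, 1]]):
x' = 6 + -1 = 5
y' = 3 + 5 = 8
Result: (5, 8)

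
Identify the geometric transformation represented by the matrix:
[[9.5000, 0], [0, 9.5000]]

This matrix represents: uniform scaling by factor 9.5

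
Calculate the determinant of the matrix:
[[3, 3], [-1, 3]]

For a 2×2 matrix [[a, b], [c, d]], det = ad - bc
det = (3)(3) - (3)(-1) = 9 - -3 = 12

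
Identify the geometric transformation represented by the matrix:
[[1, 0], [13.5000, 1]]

This matrix represents: vertical shear with factor 13.5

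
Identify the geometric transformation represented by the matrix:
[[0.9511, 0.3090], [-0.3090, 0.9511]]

This matrix represents: rotation by 342° counterclockwise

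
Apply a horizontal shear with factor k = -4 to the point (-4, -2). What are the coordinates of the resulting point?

Shear matrix for horizontal shear with factor k = -4:
[[1, -4], [0, 1]]
Result: (-4, -2) → (4, -2)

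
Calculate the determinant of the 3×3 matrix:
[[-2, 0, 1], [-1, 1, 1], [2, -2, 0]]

Expansion along first row:
det = -2·det([[1,1],[-2,0]]) - 0·det([[-1,1],[2,0]]) + 1·det([[-1,1],[2,-2]])
    = -2·(1·0 - 1·-2) - 0·(-1·0 - 1·2) + 1·(-1·-2 - 1·2)
    = -2·2 - 0·-2 + 1·0
    = -4 + 0 + 0 = -4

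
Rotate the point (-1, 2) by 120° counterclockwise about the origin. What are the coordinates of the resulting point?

Rotation matrix for 120°: [[cos 120°, -sin 120°], [sin 120°, cos 120°]] ≈ [[-0.500000, -0.866025], [0.866025, -0.500000]]
[[-0.500000, -0.866025], [0.866025, -0.500000]] × [-1, 2]ᵀ ≈ [-1.2321, -1.8660]ᵀ
Result: (-1.2321, -1.8660)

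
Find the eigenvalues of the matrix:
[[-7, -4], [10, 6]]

Characteristic equation: det(A - λI) = 0
λ² - (trace)λ + (det) = 0
trace = -7 + 6 = -1, det = (-7)(6) - (-4)(10) = -2
λ² - (-1)λ + (-2) = 0
λ = (-1 ± √((-1)² - 4·(-2))) / 2 = (-1 ± √9) / 2
Solving: λ = -2, 1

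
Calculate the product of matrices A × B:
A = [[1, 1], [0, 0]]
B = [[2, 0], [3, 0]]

Matrix multiplication:
C[0][0] = 1×2 + 1×3 = 5
C[0][1] = 1×0 + 1×0 = 0
C[1][0] = 0×2 + 0×3 = 0
C[1][1] = 0×0 + 0×0 = 0
Result: [[5, 0], [0, 0]]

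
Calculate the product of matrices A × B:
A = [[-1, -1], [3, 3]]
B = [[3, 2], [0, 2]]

Matrix multiplication:
C[0][0] = -1×3 + -1×0 = -3
C[0][1] = -1×2 + -1×2 = -4
C[1][0] = 3×3 + 3×0 = 9
C[1][1] = 3×2 + 3×2 = 12
Result: [[-3, -4], [9, 12]]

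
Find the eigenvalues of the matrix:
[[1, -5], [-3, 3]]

Characteristic equation: det(A - λI) = 0
λ² - (trace)λ + (det) = 0
trace = 1 + 3 = 4, det = (1)(3) - (-5)(-3) = -12
λ² - (4)λ + (-12) = 0
λ = (4 ± √((4)² - 4·(-12))) / 2 = (4 ± √64) / 2
Solving: λ = -2, 6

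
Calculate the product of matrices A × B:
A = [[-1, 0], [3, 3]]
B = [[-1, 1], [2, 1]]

Matrix multiplication:
C[0][0] = -1×-1 + 0×2 = 1
C[0][1] = -1×1 + 0×1 = -1
C[1][0] = 3×-1 + 3×2 = 3
C[1][1] = 3×1 + 3×1 = 6
Result: [[1, -1], [3, 6]]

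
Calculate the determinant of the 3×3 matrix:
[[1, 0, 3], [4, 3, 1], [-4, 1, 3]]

Expansion along first row:
det = 1·det([[3,1],[1,3]]) - 0·det([[4,1],[-4,3]]) + 3·det([[4,3],[-4,1]])
    = 1·(3·3 - 1·1) - 0·(4·3 - 1·-4) + 3·(4·1 - 3·-4)
    = 1·8 - 0·16 + 3·16
    = 8 + 0 + 48 = 56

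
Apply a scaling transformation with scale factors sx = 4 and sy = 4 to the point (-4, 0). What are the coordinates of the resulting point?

Scaling matrix:
[[4, 0], [0, 4]]
Result: (-4 × 4, 0 × 4) = (-16, 0)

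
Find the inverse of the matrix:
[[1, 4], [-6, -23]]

For [[a,b],[c,d]], inverse = (1/det)·[[d,-b],[-c,a]]
det = (1)(-23) - (4)(-6) = -23 - -24 = 1
Inverse = [[-23, -4], [6, 1]]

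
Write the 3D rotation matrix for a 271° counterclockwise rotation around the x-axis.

Rotation matrix for counterclockwise 271° around x-axis:
cos(271°) = 0.0175, sin(271°) = -0.9998
Result: [[1, 0, 0], [0, 0.0175, 0.9998], [0, -0.9998, 0.0175]]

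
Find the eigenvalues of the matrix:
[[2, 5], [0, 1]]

Characteristic equation: det(A - λI) = 0
λ² - (trace)λ + (det) = 0
trace = 2 + 1 = 3, det = (2)(1) - (5)(0) = 2
λ² - (3)λ + (2) = 0
λ = (3 ± √((3)² - 4·(2))) / 2 = (3 ± √1) / 2
Solving: λ = 1, 2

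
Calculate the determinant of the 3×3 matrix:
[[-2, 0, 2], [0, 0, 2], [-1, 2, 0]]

Expansion along first row:
det = -2·det([[0,2],[2,0]]) - 0·det([[0,2],[-1,0]]) + 2·det([[0,0],[-1,2]])
    = -2·(0·0 - 2·2) - 0·(0·0 - 2·-1) + 2·(0·2 - 0·-1)
    = -2·-4 - 0·2 + 2·0
    = 8 + 0 + 0 = 8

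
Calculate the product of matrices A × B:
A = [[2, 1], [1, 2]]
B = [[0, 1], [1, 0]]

Matrix multiplication:
C[0][0] = 2×0 + 1×1 = 1
C[0][1] = 2×1 + 1×0 = 2
C[1][0] = 1×0 + 2×1 = 2
C[1][1] = 1×1 + 2×0 = 1
Result: [[1, 2], [2, 1]]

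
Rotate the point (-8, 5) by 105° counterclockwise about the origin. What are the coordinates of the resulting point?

Rotation matrix for 105°: [[cos 105°, -sin 105°], [sin 105°, cos 105°]] ≈ [[-0.258819, -0.965926], [0.965926, -0.258819]]
[[-0.258819, -0.965926], [0.965926, -0.258819]] × [-8, 5]ᵀ ≈ [-2.7591, -9.0215]ᵀ
Result: (-2.7591, -9.0215)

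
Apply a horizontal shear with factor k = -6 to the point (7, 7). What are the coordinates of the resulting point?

Shear matrix for horizontal shear with factor k = -6:
[[1, -6], [0, 1]]
Result: (7, 7) → (-35, 7)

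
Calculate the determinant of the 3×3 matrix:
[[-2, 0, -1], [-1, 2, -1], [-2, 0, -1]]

Expansion along first row:
det = -2·det([[2,-1],[0,-1]]) - 0·det([[-1,-1],[-2,-1]]) + -1·det([[-1,2],[-2,0]])
    = -2·(2·-1 - -1·0) - 0·(-1·-1 - -1·-2) + -1·(-1·0 - 2·-2)
    = -2·-2 - 0·-1 + -1·4
    = 4 + 0 + -4 = 0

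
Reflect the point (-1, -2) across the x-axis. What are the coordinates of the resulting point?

Reflection across x-axis: (-1, -2) → (-1, 2)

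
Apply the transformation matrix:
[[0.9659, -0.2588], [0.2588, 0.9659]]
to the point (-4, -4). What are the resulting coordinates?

Matrix multiplication:
[[0.9659, -0.2588], [0.2588, 0.9659]] × [-4, -4]ᵀ
= [(0.9659)(-4) + (-0.2588)(-4), (0.2588)(-4) + (0.9659)(-4)]ᵀ
= [-2.8284, -4.8988]ᵀ
Result: (-2.8284, -4.8988)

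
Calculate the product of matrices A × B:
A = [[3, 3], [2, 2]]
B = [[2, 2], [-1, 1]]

Matrix multiplication:
C[0][0] = 3×2 + 3×-1 = 3
C[0][1] = 3×2 + 3×1 = 9
C[1][0] = 2×2 + 2×-1 = 2
C[1][1] = 2×2 + 2×1 = 6
Result: [[3, 9], [2, 6]]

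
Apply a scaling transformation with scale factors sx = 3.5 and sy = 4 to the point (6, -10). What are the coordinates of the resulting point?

Scaling matrix:
[[3.50, 0], [0, 4]]
Result: (6 × 3.5, -10 × 4) = (21, -40)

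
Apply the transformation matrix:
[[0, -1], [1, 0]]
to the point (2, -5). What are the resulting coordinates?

Matrix multiplication:
[[0, -1], [1, 0]] × [2, -5]ᵀ
= [(0)(2) + (-1)(-5), (1)(2) + (0)(-5)]ᵀ
= [5, 2]ᵀ
Result: (5, 2)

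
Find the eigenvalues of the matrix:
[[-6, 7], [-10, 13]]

Characteristic equation: det(A - λI) = 0
λ² - (trace)λ + (det) = 0
trace = -6 + 13 = 7, det = (-6)(13) - (7)(-10) = -8
λ² - (7)λ + (-8) = 0
λ = (7 ± √((7)² - 4·(-8))) / 2 = (7 ± √81) / 2
Solving: λ = -1, 8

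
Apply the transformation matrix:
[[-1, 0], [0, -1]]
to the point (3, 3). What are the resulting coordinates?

Matrix multiplication:
[[-1, 0], [0, -1]] × [3, 3]ᵀ
= [(-1)(3) + (0)(3), (0)(3) + (-1)(3)]ᵀ
= [-3, -3]ᵀ
Result: (-3, -3)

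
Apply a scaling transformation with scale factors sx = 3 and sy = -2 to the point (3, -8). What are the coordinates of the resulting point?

Scaling matrix:
[[3, 0], [0, -2]]
Result: (3 × 3, -8 × -2) = (9, 16)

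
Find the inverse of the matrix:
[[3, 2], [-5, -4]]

For [[a,b],[c,d]], inverse = (1/det)·[[d,-b],[-c,a]]
det = (3)(-4) - (2)(-5) = -12 - -10 = -2
Inverse = (1/-2)·[[-4, -2], [5, 3]]
= [[2, 1], [-5/2, -3/2]]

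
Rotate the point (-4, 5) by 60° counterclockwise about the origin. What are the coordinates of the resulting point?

Rotation matrix for 60°: [[cos 60°, -sin 60°], [sin 60°, cos 60°]] ≈ [[0.500000, -0.866025], [0.866025, 0.500000]]
[[0.500000, -0.866025], [0.866025, 0.500000]] × [-4, 5]ᵀ ≈ [-6.3301, -0.9641]ᵀ
Result: (-6.3301, -0.9641)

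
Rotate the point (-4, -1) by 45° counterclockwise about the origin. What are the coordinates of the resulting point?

Rotation matrix for 45°: [[cos 45°, -sin 45°], [sin 45°, cos 45°]] ≈ [[0.707107, -0.707107], [0.707107, 0.707107]]
[[0.707107, -0.707107], [0.707107, 0.707107]] × [-4, -1]ᵀ ≈ [-2.1213, -3.5355]ᵀ
Result: (-2.1213, -3.5355)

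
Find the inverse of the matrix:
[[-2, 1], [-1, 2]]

For [[a,b],[c,d]], inverse = (1/det)·[[d,-b],[-c,a]]
det = (-2)(2) - (1)(-1) = -4 - -1 = -3
Inverse = (1/-3)·[[2, -1], [1, -2]]
= [[-2/3, 1/3], [-1/3, 2/3]]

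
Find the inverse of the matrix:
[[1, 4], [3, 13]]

For [[a,b],[c,d]], inverse = (1/det)·[[d,-b],[-c,a]]
det = (1)(13) - (4)(3) = 13 - 12 = 1
Inverse = [[13, -4], [-3, 1]]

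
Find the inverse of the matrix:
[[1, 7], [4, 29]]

For [[a,b],[c,d]], inverse = (1/det)·[[d,-b],[-c,a]]
det = (1)(29) - (7)(4) = 29 - 28 = 1
Inverse = [[29, -7], [-4, 1]]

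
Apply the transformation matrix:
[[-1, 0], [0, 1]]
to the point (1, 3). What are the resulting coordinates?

Matrix multiplication:
[[-1, 0], [0, 1]] × [1, 3]ᵀ
= [(-1)(1) + (0)(3), (0)(1) + (1)(3)]ᵀ
= [-1, 3]ᵀ
Result: (-1, 3)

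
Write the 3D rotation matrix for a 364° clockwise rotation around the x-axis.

Rotation matrix for clockwise 364° around x-axis:
A clockwise rotation by 364° is a counterclockwise rotation by -364°.
cos(-364°) = 0.9976, sin(-364°) = -0.0698
Result: [[1, 0, 0], [0, 0.9976, 0.0698], [0, -0.0698, 0.9976]]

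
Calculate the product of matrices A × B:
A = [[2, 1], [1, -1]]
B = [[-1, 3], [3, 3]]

Matrix multiplication:
C[0][0] = 2×-1 + 1×3 = 1
C[0][1] = 2×3 + 1×3 = 9
C[1][0] = 1×-1 + -1×3 = -4
C[1][1] = 1×3 + -1×3 = 0
Result: [[1, 9], [-4, 0]]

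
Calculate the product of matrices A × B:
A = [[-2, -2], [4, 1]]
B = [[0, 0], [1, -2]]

Matrix multiplication:
C[0][0] = -2×0 + -2×1 = -2
C[0][1] = -2×0 + -2×-2 = 4
C[1][0] = 4×0 + 1×1 = 1
C[1][1] = 4×0 + 1×-2 = -2
Result: [[-2, 4], [1, -2]]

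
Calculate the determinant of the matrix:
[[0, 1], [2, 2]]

For a 2×2 matrix [[a, b], [c, d]], det = ad - bc
det = (0)(2) - (1)(2) = 0 - 2 = -2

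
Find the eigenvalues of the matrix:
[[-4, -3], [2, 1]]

Characteristic equation: det(A - λI) = 0
λ² - (trace)λ + (det) = 0
trace = -4 + 1 = -3, det = (-4)(1) - (-3)(2) = 2
λ² - (-3)λ + (2) = 0
λ = (-3 ± √((-3)² - 4·(2))) / 2 = (-3 ± √1) / 2
Solving: λ = -2, -1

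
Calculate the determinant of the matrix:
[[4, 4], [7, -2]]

For a 2×2 matrix [[a, b], [c, d]], det = ad - bc
det = (4)(-2) - (4)(7) = -8 - 28 = -36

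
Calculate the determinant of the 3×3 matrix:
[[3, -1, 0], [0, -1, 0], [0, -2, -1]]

Expansion along first row:
det = 3·det([[-1,0],[-2,-1]]) - -1·det([[0,0],[0,-1]]) + 0·det([[0,-1],[0,-2]])
    = 3·(-1·-1 - 0·-2) - -1·(0·-1 - 0·0) + 0·(0·-2 - -1·0)
    = 3·1 - -1·0 + 0·0
    = 3 + 0 + 0 = 3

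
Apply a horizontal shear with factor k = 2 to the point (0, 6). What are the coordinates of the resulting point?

Shear matrix for horizontal shear with factor k = 2:
[[1, 2], [0, 1]]
Result: (0, 6) → (12, 6)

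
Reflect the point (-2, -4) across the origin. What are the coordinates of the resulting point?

Reflection across origin: (-2, -4) → (2, 4)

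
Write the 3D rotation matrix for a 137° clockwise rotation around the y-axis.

Rotation matrix for clockwise 137° around y-axis:
A clockwise rotation by 137° is a counterclockwise rotation by -137°.
cos(-137°) = -0.7314, sin(-137°) = -0.6820
Result: [[-0.7314, 0, -0.6820], [0, 1, 0], [0.6820, 0, -0.7314]]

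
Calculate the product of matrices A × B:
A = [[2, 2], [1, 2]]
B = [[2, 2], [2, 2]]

Matrix multiplication:
C[0][0] = 2×2 + 2×2 = 8
C[0][1] = 2×2 + 2×2 = 8
C[1][0] = 1×2 + 2×2 = 6
C[1][1] = 1×2 + 2×2 = 6
Result: [[8, 8], [6, 6]]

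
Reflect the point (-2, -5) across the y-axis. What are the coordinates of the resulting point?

Reflection across y-axis: (-2, -5) → (2, -5)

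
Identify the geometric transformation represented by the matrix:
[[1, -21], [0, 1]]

This matrix represents: horizontal shear with factor -21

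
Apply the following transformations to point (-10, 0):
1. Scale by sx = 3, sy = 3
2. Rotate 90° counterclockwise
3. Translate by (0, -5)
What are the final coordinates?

Step 1: Scale → (-30, 0)
Step 2: Rotate 90° → (0, -30)
Step 3: Translate → (0, -35)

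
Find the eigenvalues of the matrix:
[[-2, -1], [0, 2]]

Characteristic equation: det(A - λI) = 0
λ² - (trace)λ + (det) = 0
trace = -2 + 2 = 0, det = (-2)(2) - (-1)(0) = -4
λ² - (0)λ + (-4) = 0
λ = (0 ± √((0)² - 4·(-4))) / 2 = (0 ± √16) / 2
Solving: λ = -2, 2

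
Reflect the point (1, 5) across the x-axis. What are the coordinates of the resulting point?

Reflection across x-axis: (1, 5) → (1, -5)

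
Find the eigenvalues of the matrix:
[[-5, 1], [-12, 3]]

Characteristic equation: det(A - λI) = 0
λ² - (trace)λ + (det) = 0
trace = -5 + 3 = -2, det = (-5)(3) - (1)(-12) = -3
λ² - (-2)λ + (-3) = 0
λ = (-2 ± √((-2)² - 4·(-3))) / 2 = (-2 ± √16) / 2
Solving: λ = -3, 1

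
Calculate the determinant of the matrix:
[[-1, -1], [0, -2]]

For a 2×2 matrix [[a, b], [c, d]], det = ad - bc
det = (-1)(-2) - (-1)(0) = 2 - 0 = 2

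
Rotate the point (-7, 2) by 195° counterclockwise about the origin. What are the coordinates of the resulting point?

Rotation matrix for 195°: [[cos 195°, -sin 195°], [sin 195°, cos 195°]] ≈ [[-0.965926, 0.258819], [-0.258819, -0.965926]]
[[-0.965926, 0.258819], [-0.258819, -0.965926]] × [-7, 2]ᵀ ≈ [7.2791, -0.1201]ᵀ
Result: (7.2791, -0.1201)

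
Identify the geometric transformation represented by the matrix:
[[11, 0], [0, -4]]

This matrix represents: non-uniform scaling by sx = 11, sy = -4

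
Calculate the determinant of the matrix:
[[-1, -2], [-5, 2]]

For a 2×2 matrix [[a, b], [c, d]], det = ad - bc
det = (-1)(2) - (-2)(-5) = -2 - 10 = -12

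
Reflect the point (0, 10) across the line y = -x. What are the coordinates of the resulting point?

Reflection across line y = -x: (0, 10) → (-10, 0)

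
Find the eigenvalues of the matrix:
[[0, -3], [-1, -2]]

Characteristic equation: det(A - λI) = 0
λ² - (trace)λ + (det) = 0
trace = 0 + -2 = -2, det = (0)(-2) - (-3)(-1) = -3
λ² - (-2)λ + (-3) = 0
λ = (-2 ± √((-2)² - 4·(-3))) / 2 = (-2 ± √16) / 2
Solving: λ = -3, 1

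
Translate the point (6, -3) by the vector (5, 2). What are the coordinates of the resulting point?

Translation by (5, 2) (homogeneous matrix [[1, 0, 5], [0, 1, 2], [0, 0, 1]]):
x' = 6 + 5 = 11
y' = -3 + 2 = -1
Result: (11, -1)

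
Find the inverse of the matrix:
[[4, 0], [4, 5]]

For [[a,b],[c,d]], inverse = (1/det)·[[d,-b],[-c,a]]
det = (4)(5) - (0)(4) = 20 - 0 = 20
Inverse = (1/20)·[[5, 0], [-4, 4]]
= [[1/4, 0], [-1/5, 1/5]]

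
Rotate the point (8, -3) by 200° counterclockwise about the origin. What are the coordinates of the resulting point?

Rotation matrix for 200°: [[cos 200°, -sin 200°], [sin 200°, cos 200°]] ≈ [[-0.939693, 0.342020], [-0.342020, -0.939693]]
[[-0.939693, 0.342020], [-0.342020, -0.939693]] × [8, -3]ᵀ ≈ [-8.5436, 0.0829]ᵀ
Result: (-8.5436, 0.0829)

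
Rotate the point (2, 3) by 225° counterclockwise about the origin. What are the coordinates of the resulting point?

Rotation matrix for 225°: [[cos 225°, -sin 225°], [sin 225°, cos 225°]] ≈ [[-0.707107, 0.707107], [-0.707107, -0.707107]]
[[-0.707107, 0.707107], [-0.707107, -0.707107]] × [2, 3]ᵀ ≈ [0.7071, -3.5355]ᵀ
Result: (0.7071, -3.5355)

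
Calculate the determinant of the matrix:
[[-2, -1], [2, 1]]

For a 2×2 matrix [[a, b], [c, d]], det = ad - bc
det = (-2)(1) - (-1)(2) = -2 - -2 = 0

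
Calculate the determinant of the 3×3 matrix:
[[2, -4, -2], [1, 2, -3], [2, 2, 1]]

Expansion along first row:
det = 2·det([[2,-3],[2,1]]) - -4·det([[1,-3],[2,1]]) + -2·det([[1,2],[2,2]])
    = 2·(2·1 - -3·2) - -4·(1·1 - -3·2) + -2·(1·2 - 2·2)
    = 2·8 - -4·7 + -2·-2
    = 16 + 28 + 4 = 48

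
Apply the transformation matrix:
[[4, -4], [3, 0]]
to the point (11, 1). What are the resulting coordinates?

Matrix multiplication:
[[4, -4], [3, 0]] × [11, 1]ᵀ
= [(4)(11) + (-4)(1), (3)(11) + (0)(1)]ᵀ
= [40, 33]ᵀ
Result: (40, 33)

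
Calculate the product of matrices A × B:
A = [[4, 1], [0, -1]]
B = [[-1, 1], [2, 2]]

Matrix multiplication:
C[0][0] = 4×-1 + 1×2 = -2
C[0][1] = 4×1 + 1×2 = 6
C[1][0] = 0×-1 + -1×2 = -2
C[1][1] = 0×1 + -1×2 = -2
Result: [[-2, 6], [-2, -2]]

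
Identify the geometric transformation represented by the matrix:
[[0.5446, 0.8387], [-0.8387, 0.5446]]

This matrix represents: rotation by 303° counterclockwise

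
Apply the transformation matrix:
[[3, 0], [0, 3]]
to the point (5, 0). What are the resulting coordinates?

Matrix multiplication:
[[3, 0], [0, 3]] × [5, 0]ᵀ
= [(3)(5) + (0)(0), (0)(5) + (3)(0)]ᵀ
= [15, 0]ᵀ
Result: (15, 0)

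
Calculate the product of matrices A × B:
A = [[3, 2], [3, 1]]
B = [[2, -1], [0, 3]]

Matrix multiplication:
C[0][0] = 3×2 + 2×0 = 6
C[0][1] = 3×-1 + 2×3 = 3
C[1][0] = 3×2 + 1×0 = 6
C[1][1] = 3×-1 + 1×3 = 0
Result: [[6, 3], [6, 0]]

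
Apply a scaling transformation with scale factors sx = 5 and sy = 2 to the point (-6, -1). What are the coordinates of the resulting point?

Scaling matrix:
[[5, 0], [0, 2]]
Result: (-6 × 5, -1 × 2) = (-30, -2)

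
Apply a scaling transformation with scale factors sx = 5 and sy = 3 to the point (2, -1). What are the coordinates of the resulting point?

Scaling matrix:
[[5, 0], [0, 3]]
Result: (2 × 5, -1 × 3) = (10, -3)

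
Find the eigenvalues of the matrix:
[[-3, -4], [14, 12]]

Characteristic equation: det(A - λI) = 0
λ² - (trace)λ + (det) = 0
trace = -3 + 12 = 9, det = (-3)(12) - (-4)(14) = 20
λ² - (9)λ + (20) = 0
λ = (9 ± √((9)² - 4·(20))) / 2 = (9 ± √1) / 2
Solving: λ = 4, 5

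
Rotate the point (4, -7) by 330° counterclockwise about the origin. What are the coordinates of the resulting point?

Rotation matrix for 330°: [[cos 330°, -sin 330°], [sin 330°, cos 330°]] ≈ [[0.866025, 0.500000], [-0.500000, 0.866025]]
[[0.866025, 0.500000], [-0.500000, 0.866025]] × [4, -7]ᵀ ≈ [-0.0359, -8.0622]ᵀ
Result: (-0.0359, -8.0622)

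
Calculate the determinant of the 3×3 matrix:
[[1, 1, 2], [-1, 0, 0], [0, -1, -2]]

Expansion along first row:
det = 1·det([[0,0],[-1,-2]]) - 1·det([[-1,0],[0,-2]]) + 2·det([[-1,0],[0,-1]])
    = 1·(0·-2 - 0·-1) - 1·(-1·-2 - 0·0) + 2·(-1·-1 - 0·0)
    = 1·0 - 1·2 + 2·1
    = 0 + -2 + 2 = 0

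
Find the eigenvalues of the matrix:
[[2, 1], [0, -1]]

Characteristic equation: det(A - λI) = 0
λ² - (trace)λ + (det) = 0
trace = 2 + -1 = 1, det = (2)(-1) - (1)(0) = -2
λ² - (1)λ + (-2) = 0
λ = (1 ± √((1)² - 4·(-2))) / 2 = (1 ± √9) / 2
Solving: λ = -1, 2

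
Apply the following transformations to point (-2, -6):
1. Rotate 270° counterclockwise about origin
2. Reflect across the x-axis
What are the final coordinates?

Step 1: Rotate 270° → (-6, 2)
Step 2: Reflect across x-axis → (-6, -2)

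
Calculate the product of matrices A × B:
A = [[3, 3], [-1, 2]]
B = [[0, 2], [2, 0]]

Matrix multiplication:
C[0][0] = 3×0 + 3×2 = 6
C[0][1] = 3×2 + 3×0 = 6
C[1][0] = -1×0 + 2×2 = 4
C[1][1] = -1×2 + 2×0 = -2
Result: [[6, 6], [4, -2]]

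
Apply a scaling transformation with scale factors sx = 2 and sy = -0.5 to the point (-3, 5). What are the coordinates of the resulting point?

Scaling matrix:
[[2, 0], [0, -0.50]]
Result: (-3 × 2, 5 × -0.5) = (-6, -2.5)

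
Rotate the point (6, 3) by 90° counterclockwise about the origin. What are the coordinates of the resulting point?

Rotation matrix for 90°: [[cos 90°, -sin 90°], [sin 90°, cos 90°]] = [[0, -1], [1, 0]]
[[0, -1], [1, 0]] × [6, 3]ᵀ = [-3, 6]ᵀ
Result: (-3, 6)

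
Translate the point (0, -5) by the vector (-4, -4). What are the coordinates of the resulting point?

Translation by (-4, -4) (homogeneous matrix [[1, 0, -4], [0, 1, -4], [0, 0, 1]]):
x' = 0 + -4 = -4
y' = -5 + -4 = -9
Result: (-4, -9)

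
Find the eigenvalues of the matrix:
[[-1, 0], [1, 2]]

Characteristic equation: det(A - λI) = 0
λ² - (trace)λ + (det) = 0
trace = -1 + 2 = 1, det = (-1)(2) - (0)(1) = -2
λ² - (1)λ + (-2) = 0
λ = (1 ± √((1)² - 4·(-2))) / 2 = (1 ± √9) / 2
Solving: λ = -1, 2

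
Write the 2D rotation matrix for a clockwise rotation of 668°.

Rotation matrix formula: [[cos θ, -sin θ], [sin θ, cos θ]]
A clockwise rotation by 668° is equivalent to a counterclockwise rotation by -668°.
For θ = -668°:
cos(-668°) = 0.6157
sin(-668°) = 0.7880
Result: [[0.6157, -0.7880], [0.7880, 0.6157]]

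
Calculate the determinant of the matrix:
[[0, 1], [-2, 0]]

For a 2×2 matrix [[a, b], [c, d]], det = ad - bc
det = (0)(0) - (1)(-2) = 0 - -2 = 2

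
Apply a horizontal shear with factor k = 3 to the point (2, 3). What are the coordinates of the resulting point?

Shear matrix for horizontal shear with factor k = 3:
[[1, 3], [0, 1]]
Result: (2, 3) → (11, 3)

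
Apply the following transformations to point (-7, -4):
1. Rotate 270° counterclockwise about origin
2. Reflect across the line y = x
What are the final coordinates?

Step 1: Rotate 270° → (-4, 7)
Step 2: Reflect across line y = x → (7, -4)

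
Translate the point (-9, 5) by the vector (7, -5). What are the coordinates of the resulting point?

Translation by (7, -5) (homogeneous matrix [[1, 0, 7], [0, 1, -5], [0, 0, 1]]):
x' = -9 + 7 = -2
y' = 5 + -5 = 0
Result: (-2, 0)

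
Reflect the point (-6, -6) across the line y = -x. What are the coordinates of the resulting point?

Reflection across line y = -x: (-6, -6) → (6, 6)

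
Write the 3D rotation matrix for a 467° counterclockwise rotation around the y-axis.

Rotation matrix for counterclockwise 467° around y-axis:
cos(467°) = -0.2924, sin(467°) = 0.9563
Result: [[-0.2924, 0, 0.9563], [0, 1, 0], [-0.9563, 0, -0.2924]]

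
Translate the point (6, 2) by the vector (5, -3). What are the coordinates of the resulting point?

Translation by (5, -3) (homogeneous matrix [[1, 0, 5], [0, 1, -3], [0, 0, 1]]):
x' = 6 + 5 = 11
y' = 2 + -3 = -1
Result: (11, -1)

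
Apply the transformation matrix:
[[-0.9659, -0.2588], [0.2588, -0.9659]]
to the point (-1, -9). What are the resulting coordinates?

Matrix multiplication:
[[-0.9659, -0.2588], [0.2588, -0.9659]] × [-1, -9]ᵀ
= [(-0.9659)(-1) + (-0.2588)(-9), (0.2588)(-1) + (-0.9659)(-9)]ᵀ
= [3.2951, 8.4343]ᵀ
Result: (3.2951, 8.4343)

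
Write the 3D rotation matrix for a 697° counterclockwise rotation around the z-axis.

Rotation matrix for counterclockwise 697° around z-axis:
cos(697°) = 0.9205, sin(697°) = -0.3907
Result: [[0.9205, 0.3907, 0], [-0.3907, 0.9205, 0], [0, 0, 1]]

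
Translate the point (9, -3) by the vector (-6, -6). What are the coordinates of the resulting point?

Translation by (-6, -6) (homogeneous matrix [[1, 0, -6], [0, 1, -6], [0, 0, 1]]):
x' = 9 + -6 = 3
y' = -3 + -6 = -9
Result: (3, -9)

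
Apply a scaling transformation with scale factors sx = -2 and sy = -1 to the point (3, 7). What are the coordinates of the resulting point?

Scaling matrix:
[[-2, 0], [0, -1]]
Result: (3 × -2, 7 × -1) = (-6, -7)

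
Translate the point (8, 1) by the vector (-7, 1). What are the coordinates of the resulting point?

Translation by (-7, 1) (homogeneous matrix [[1, 0, -7], [0, 1, 1], [0, 0, 1]]):
x' = 8 + -7 = 1
y' = 1 + 1 = 2
Result: (1, 2)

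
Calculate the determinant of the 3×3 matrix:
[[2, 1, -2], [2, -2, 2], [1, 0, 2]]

Expansion along first row:
det = 2·det([[-2,2],[0,2]]) - 1·det([[2,2],[1,2]]) + -2·det([[2,-2],[1,0]])
    = 2·(-2·2 - 2·0) - 1·(2·2 - 2·1) + -2·(2·0 - -2·1)
    = 2·-4 - 1·2 + -2·2
    = -8 + -2 + -4 = -14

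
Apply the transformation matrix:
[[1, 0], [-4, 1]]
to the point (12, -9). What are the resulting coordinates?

Matrix multiplication:
[[1, 0], [-4, 1]] × [12, -9]ᵀ
= [(1)(12) + (0)(-9), (-4)(12) + (1)(-9)]ᵀ
= [12, -57]ᵀ
Result: (12, -57)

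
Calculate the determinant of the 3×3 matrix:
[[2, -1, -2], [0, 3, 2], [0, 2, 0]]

Expansion along first row:
det = 2·det([[3,2],[2,0]]) - -1·det([[0,2],[0,0]]) + -2·det([[0,3],[0,2]])
    = 2·(3·0 - 2·2) - -1·(0·0 - 2·0) + -2·(0·2 - 3·0)
    = 2·-4 - -1·0 + -2·0
    = -8 + 0 + 0 = -8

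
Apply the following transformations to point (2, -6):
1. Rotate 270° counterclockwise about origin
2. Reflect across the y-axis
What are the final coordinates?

Step 1: Rotate 270° → (-6, -2)
Step 2: Reflect across y-axis → (6, -2)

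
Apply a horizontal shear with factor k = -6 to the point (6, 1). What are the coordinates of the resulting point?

Shear matrix for horizontal shear with factor k = -6:
[[1, -6], [0, 1]]
Result: (6, 1) → (0, 1)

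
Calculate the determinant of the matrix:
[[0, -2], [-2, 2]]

For a 2×2 matrix [[a, b], [c, d]], det = ad - bc
det = (0)(2) - (-2)(-2) = 0 - 4 = -4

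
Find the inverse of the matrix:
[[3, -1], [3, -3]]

For [[a,b],[c,d]], inverse = (1/det)·[[d,-b],[-c,a]]
det = (3)(-3) - (-1)(3) = -9 - -3 = -6
Inverse = (1/-6)·[[-3, 1], [-3, 3]]
= [[1/2, -1/6], [1/2, -1/2]]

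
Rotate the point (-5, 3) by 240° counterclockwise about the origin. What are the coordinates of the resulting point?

Rotation matrix for 240°: [[cos 240°, -sin 240°], [sin 240°, cos 240°]] ≈ [[-0.500000, 0.866025], [-0.866025, -0.500000]]
[[-0.500000, 0.866025], [-0.866025, -0.500000]] × [-5, 3]ᵀ ≈ [5.0981, 2.8301]ᵀ
Result: (5.0981, 2.8301)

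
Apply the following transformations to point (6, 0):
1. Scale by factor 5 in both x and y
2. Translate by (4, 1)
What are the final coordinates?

Step 1: Scale (6, 0) by 5 → (30, 0)
Step 2: Translate by (4, 1) → (34, 1)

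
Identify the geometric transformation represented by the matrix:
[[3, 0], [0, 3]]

This matrix represents: uniform scaling by factor 3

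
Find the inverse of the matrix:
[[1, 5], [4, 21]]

For [[a,b],[c,d]], inverse = (1/det)·[[d,-b],[-c,a]]
det = (1)(21) - (5)(4) = 21 - 20 = 1
Inverse = [[21, -5], [-4, 1]]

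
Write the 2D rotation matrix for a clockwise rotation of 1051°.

Rotation matrix formula: [[cos θ, -sin θ], [sin θ, cos θ]]
A clockwise rotation by 1051° is equivalent to a counterclockwise rotation by -1051°.
For θ = -1051°:
cos(-1051°) = 0.8746
sin(-1051°) = 0.4848
Result: [[0.8746, -0.4848], [0.4848, 0.8746]]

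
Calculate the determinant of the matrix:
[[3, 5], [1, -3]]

For a 2×2 matrix [[a, b], [c, d]], det = ad - bc
det = (3)(-3) - (5)(1) = -9 - 5 = -14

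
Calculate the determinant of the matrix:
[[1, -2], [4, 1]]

For a 2×2 matrix [[a, b], [c, d]], det = ad - bc
det = (1)(1) - (-2)(4) = 1 - -8 = 9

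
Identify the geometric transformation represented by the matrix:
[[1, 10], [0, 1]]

This matrix represents: horizontal shear with factor 10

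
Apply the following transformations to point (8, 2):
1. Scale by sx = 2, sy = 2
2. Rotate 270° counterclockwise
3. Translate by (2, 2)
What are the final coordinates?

Step 1: Scale → (16, 4)
Step 2: Rotate 270° → (4, -16)
Step 3: Translate → (6, -14)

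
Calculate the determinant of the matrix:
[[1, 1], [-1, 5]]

For a 2×2 matrix [[a, b], [c, d]], det = ad - bc
det = (1)(5) - (1)(-1) = 5 - -1 = 6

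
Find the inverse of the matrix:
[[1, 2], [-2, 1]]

For [[a,b],[c,d]], inverse = (1/det)·[[d,-b],[-c,a]]
det = (1)(1) - (2)(-2) = 1 - -4 = 5
Inverse = (1/5)·[[1, -2], [2, 1]]
= [[1/5, -2/5], [2/5, 1/5]]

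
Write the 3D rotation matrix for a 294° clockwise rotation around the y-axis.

Rotation matrix for clockwise 294° around y-axis:
A clockwise rotation by 294° is a counterclockwise rotation by -294°.
cos(-294°) = 0.4067, sin(-294°) = 0.9135
Result: [[0.4067, 0, 0.9135], [0, 1, 0], [-0.9135, 0, 0.4067]]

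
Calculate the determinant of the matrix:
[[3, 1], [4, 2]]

For a 2×2 matrix [[a, b], [c, d]], det = ad - bc
det = (3)(2) - (1)(4) = 6 - 4 = 2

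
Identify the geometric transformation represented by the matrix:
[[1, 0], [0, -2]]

This matrix represents: non-uniform scaling by sx = 1, sy = -2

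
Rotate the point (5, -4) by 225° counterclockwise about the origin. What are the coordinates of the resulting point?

Rotation matrix for 225°: [[cos 225°, -sin 225°], [sin 225°, cos 225°]] ≈ [[-0.707107, 0.707107], [-0.707107, -0.707107]]
[[-0.707107, 0.707107], [-0.707107, -0.707107]] × [5, -4]ᵀ ≈ [-6.3640, -0.7071]ᵀ
Result: (-6.3640, -0.7071)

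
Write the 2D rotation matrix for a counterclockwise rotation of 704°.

Rotation matrix formula: [[cos θ, -sin θ], [sin θ, cos θ]]
For θ = 704°:
cos(704°) = 0.9613
sin(704°) = -0.2756
Result: [[0.9613, 0.2756], [-0.2756, 0.9613]]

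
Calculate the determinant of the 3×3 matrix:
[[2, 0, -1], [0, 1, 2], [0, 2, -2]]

Expansion along first row:
det = 2·det([[1,2],[2,-2]]) - 0·det([[0,2],[0,-2]]) + -1·det([[0,1],[0,2]])
    = 2·(1·-2 - 2·2) - 0·(0·-2 - 2·0) + -1·(0·2 - 1·0)
    = 2·-6 - 0·0 + -1·0
    = -12 + 0 + 0 = -12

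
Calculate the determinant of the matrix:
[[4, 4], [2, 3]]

For a 2×2 matrix [[a, b], [c, d]], det = ad - bc
det = (4)(3) - (4)(2) = 12 - 8 = 4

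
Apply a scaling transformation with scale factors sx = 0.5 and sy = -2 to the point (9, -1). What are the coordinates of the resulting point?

Scaling matrix:
[[0.50, 0], [0, -2]]
Result: (9 × 0.5, -1 × -2) = (4.5, 2)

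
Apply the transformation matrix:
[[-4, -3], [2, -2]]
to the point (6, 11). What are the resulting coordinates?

Matrix multiplication:
[[-4, -3], [2, -2]] × [6, 11]ᵀ
= [(-4)(6) + (-3)(11), (2)(6) + (-2)(11)]ᵀ
= [-57, -10]ᵀ
Result: (-57, -10)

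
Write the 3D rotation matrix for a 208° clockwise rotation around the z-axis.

Rotation matrix for clockwise 208° around z-axis:
A clockwise rotation by 208° is a counterclockwise rotation by -208°.
cos(-208°) = -0.8829, sin(-208°) = 0.4695
Result: [[-0.8829, -0.4695, 0], [0.4695, -0.8829, 0], [0, 0, 1]]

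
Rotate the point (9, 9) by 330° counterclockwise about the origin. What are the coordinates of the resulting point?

Rotation matrix for 330°: [[cos 330°, -sin 330°], [sin 330°, cos 330°]] ≈ [[0.866025, 0.500000], [-0.500000, 0.866025]]
[[0.866025, 0.500000], [-0.500000, 0.866025]] × [9, 9]ᵀ ≈ [12.2942, 3.2942]ᵀ
Result: (12.2942, 3.2942)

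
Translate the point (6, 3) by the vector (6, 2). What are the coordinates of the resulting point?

Translation by (6, 2) (homogeneous matrix [[1, 0, 6], [0, 1, 2], [0, 0, 1]]):
x' = 6 + 6 = 12
y' = 3 + 2 = 5
Result: (12, 5)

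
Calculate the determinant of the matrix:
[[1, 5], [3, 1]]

For a 2×2 matrix [[a, b], [c, d]], det = ad - bc
det = (1)(1) - (5)(3) = 1 - 15 = -14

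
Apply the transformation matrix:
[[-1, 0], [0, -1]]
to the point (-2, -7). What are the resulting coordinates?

Matrix multiplication:
[[-1, 0], [0, -1]] × [-2, -7]ᵀ
= [(-1)(-2) + (0)(-7), (0)(-2) + (-1)(-7)]ᵀ
= [2, 7]ᵀ
Result: (2, 7)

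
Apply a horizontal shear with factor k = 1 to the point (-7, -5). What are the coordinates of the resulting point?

Shear matrix for horizontal shear with factor k = 1:
[[1, 1], [0, 1]]
Result: (-7, -5) → (-12, -5)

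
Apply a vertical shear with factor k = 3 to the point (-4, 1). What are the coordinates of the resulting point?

Shear matrix for vertical shear with factor k = 3:
[[1, 0], [3, 1]]
Result: (-4, 1) → (-4, -11)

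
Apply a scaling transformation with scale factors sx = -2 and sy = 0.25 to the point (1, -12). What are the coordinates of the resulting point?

Scaling matrix:
[[-2, 0], [0, 0.25]]
Result: (1 × -2, -12 × 0.25) = (-2, -3)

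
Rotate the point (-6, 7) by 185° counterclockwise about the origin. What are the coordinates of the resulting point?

Rotation matrix for 185°: [[cos 185°, -sin 185°], [sin 185°, cos 185°]] ≈ [[-0.996195, 0.087156], [-0.087156, -0.996195]]
[[-0.996195, 0.087156], [-0.087156, -0.996195]] × [-6, 7]ᵀ ≈ [6.5873, -6.4504]ᵀ
Result: (6.5873, -6.4504)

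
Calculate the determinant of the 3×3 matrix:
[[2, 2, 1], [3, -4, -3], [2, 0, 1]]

Expansion along first row:
det = 2·det([[-4,-3],[0,1]]) - 2·det([[3,-3],[2,1]]) + 1·det([[3,-4],[2,0]])
    = 2·(-4·1 - -3·0) - 2·(3·1 - -3·2) + 1·(3·0 - -4·2)
    = 2·-4 - 2·9 + 1·8
    = -8 + -18 + 8 = -18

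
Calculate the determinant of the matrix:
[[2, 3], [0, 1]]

For a 2×2 matrix [[a, b], [c, d]], det = ad - bc
det = (2)(1) - (3)(0) = 2 - 0 = 2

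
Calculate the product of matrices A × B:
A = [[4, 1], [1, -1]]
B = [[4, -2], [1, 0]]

Matrix multiplication:
C[0][0] = 4×4 + 1×1 = 17
C[0][1] = 4×-2 + 1×0 = -8
C[1][0] = 1×4 + -1×1 = 3
C[1][1] = 1×-2 + -1×0 = -2
Result: [[17, -8], [3, -2]]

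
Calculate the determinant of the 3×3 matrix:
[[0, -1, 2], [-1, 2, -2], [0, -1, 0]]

Expansion along first row:
det = 0·det([[2,-2],[-1,0]]) - -1·det([[-1,-2],[0,0]]) + 2·det([[-1,2],[0,-1]])
    = 0·(2·0 - -2·-1) - -1·(-1·0 - -2·0) + 2·(-1·-1 - 2·0)
    = 0·-2 - -1·0 + 2·1
    = 0 + 0 + 2 = 2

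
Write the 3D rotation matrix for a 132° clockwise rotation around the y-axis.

Rotation matrix for clockwise 132° around y-axis:
A clockwise rotation by 132° is a counterclockwise rotation by -132°.
cos(-132°) = -0.6691, sin(-132°) = -0.7431
Result: [[-0.6691, 0, -0.7431], [0, 1, 0], [0.7431, 0, -0.6691]]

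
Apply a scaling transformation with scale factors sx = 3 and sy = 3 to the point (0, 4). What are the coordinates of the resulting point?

Scaling matrix:
[[3, 0], [0, 3]]
Result: (0 × 3, 4 × 3) = (0, 12)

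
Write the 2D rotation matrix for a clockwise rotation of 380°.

Rotation matrix formula: [[cos θ, -sin θ], [sin θ, cos θ]]
A clockwise rotation by 380° is equivalent to a counterclockwise rotation by -380°.
For θ = -380°:
cos(-380°) = 0.9397
sin(-380°) = -0.3420
Result: [[0.9397, 0.3420], [-0.3420, 0.9397]]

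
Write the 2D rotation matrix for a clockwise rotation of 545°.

Rotation matrix formula: [[cos θ, -sin θ], [sin θ, cos θ]]
A clockwise rotation by 545° is equivalent to a counterclockwise rotation by -545°.
For θ = -545°:
cos(-545°) = -0.9962
sin(-545°) = 0.0872
Result: [[-0.9962, -0.0872], [0.0872, -0.9962]]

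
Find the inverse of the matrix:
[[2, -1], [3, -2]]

For [[a,b],[c,d]], inverse = (1/det)·[[d,-b],[-c,a]]
det = (2)(-2) - (-1)(3) = -4 - -3 = -1
Inverse = (1/-1)·[[-2, 1], [-3, 2]]
= [[2, -1], [3, -2]]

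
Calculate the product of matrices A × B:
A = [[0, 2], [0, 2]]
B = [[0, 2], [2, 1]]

Matrix multiplication:
C[0][0] = 0×0 + 2×2 = 4
C[0][1] = 0×2 + 2×1 = 2
C[1][0] = 0×0 + 2×2 = 4
C[1][1] = 0×2 + 2×1 = 2
Result: [[4, 2], [4, 2]]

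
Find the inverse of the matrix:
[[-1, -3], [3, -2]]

For [[a,b],[c,d]], inverse = (1/det)·[[d,-b],[-c,a]]
det = (-1)(-2) - (-3)(3) = 2 - -9 = 11
Inverse = (1/11)·[[-2, 3], [-3, -1]]
= [[-2/11, 3/11], [-3/11, -1/11]]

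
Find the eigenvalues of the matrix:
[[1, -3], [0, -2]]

Characteristic equation: det(A - λI) = 0
λ² - (trace)λ + (det) = 0
trace = 1 + -2 = -1, det = (1)(-2) - (-3)(0) = -2
λ² - (-1)λ + (-2) = 0
λ = (-1 ± √((-1)² - 4·(-2))) / 2 = (-1 ± √9) / 2
Solving: λ = -2, 1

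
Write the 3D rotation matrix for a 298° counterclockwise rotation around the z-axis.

Rotation matrix for counterclockwise 298° around z-axis:
cos(298°) = 0.4695, sin(298°) = -0.8829
Result: [[0.4695, 0.8829, 0], [-0.8829, 0.4695, 0], [0, 0, 1]]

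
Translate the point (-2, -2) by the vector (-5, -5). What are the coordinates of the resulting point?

Translation by (-5, -5) (homogeneous matrix [[1, 0, -5], [0, 1, -5], [0, 0, 1]]):
x' = -2 + -5 = -7
y' = -2 + -5 = -7
Result: (-7, -7)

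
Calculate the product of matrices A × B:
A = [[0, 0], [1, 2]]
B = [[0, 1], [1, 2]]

Matrix multiplication:
C[0][0] = 0×0 + 0×1 = 0
C[0][1] = 0×1 + 0×2 = 0
C[1][0] = 1×0 + 2×1 = 2
C[1][1] = 1×1 + 2×2 = 5
Result: [[0, 0], [2, 5]]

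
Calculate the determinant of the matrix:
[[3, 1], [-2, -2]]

For a 2×2 matrix [[a, b], [c, d]], det = ad - bc
det = (3)(-2) - (1)(-2) = -6 - -2 = -4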